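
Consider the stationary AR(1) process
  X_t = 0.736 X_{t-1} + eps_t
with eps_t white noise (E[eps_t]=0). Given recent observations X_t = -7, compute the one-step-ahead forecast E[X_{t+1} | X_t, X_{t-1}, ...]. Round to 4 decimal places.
E[X_{t+1} \mid \mathcal F_t] = -5.1520

For an AR(p) model X_t = c + sum_i phi_i X_{t-i} + eps_t, the
one-step-ahead conditional mean is
  E[X_{t+1} | X_t, ...] = c + sum_i phi_i X_{t+1-i}.
Substitute known values:
  E[X_{t+1} | ...] = (0.736) * (-7)
                   = -5.1520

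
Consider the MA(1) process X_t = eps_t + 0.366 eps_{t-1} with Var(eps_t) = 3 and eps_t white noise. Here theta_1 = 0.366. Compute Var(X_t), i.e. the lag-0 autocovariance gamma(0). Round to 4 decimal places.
\gamma(0) = 3.4019

For an MA(q) process X_t = eps_t + sum_i theta_i eps_{t-i} with
Var(eps_t) = sigma^2, the variance is
  gamma(0) = sigma^2 * (1 + sum_i theta_i^2).
  sum_i theta_i^2 = (0.366)^2 = 0.133956.
  gamma(0) = 3 * (1 + 0.133956) = 3 * 1.133956 = 3.401868, which rounds to 3.4019.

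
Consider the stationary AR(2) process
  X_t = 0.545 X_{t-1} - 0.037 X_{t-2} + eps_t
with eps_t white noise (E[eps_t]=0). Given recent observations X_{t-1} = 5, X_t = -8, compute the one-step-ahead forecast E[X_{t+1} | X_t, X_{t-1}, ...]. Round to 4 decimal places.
E[X_{t+1} \mid \mathcal F_t] = -4.5450

For an AR(p) model X_t = c + sum_i phi_i X_{t-i} + eps_t, the
one-step-ahead conditional mean is
  E[X_{t+1} | X_t, ...] = c + sum_i phi_i X_{t+1-i}.
Substitute known values:
  E[X_{t+1} | ...] = (0.545) * (-8) + (-0.037) * (5)
                   = -4.5450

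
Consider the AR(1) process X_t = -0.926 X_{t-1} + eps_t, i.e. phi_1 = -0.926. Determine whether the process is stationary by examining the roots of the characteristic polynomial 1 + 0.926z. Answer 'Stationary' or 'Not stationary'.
\text{Stationary}

The AR(p) characteristic polynomial is P(z) = 1 + 0.926z.
Stationarity requires all roots to lie outside the unit circle, i.e. |z| > 1 for every root.
This is linear in z: 1 + (0.926) z = 0  =>  z = -1/(0.926) = -1.079914,  |z| = 1.079914.
Moduli of all roots: 1.0799.
All moduli strictly greater than 1? Yes.
Verdict: Stationary.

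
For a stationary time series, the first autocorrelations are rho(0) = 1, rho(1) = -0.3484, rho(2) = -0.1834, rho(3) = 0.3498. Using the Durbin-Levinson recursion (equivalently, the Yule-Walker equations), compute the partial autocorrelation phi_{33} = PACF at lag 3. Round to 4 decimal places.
\phi_{33} = 0.1849

The PACF at lag k is phi_{kk}, the last component of the solution
to the Yule-Walker system G_k phi = r_k where
  (G_k)_{ij} = rho(|i - j|), (r_k)_i = rho(i), i,j = 1..k.
Equivalently, Durbin-Levinson gives phi_{kk} iteratively:
  phi_{11} = rho(1)
  phi_{kk} = [rho(k) - sum_{j=1..k-1} phi_{k-1,j} rho(k-j)]
            / [1 - sum_{j=1..k-1} phi_{k-1,j} rho(j)],
  phi_{k,j} = phi_{k-1,j} - phi_{kk} phi_{k-1,k-j},  j = 1..k-1.
Step k = 1:
  phi_11 = rho(1) = -0.3484.
Step k = 2:
  phi_22 = [rho(2) - phi_11 rho(1)] / [1 - phi_11 rho(1)] = [-0.1834 - (-0.3484)(-0.3484)] / [1 - (-0.3484)(-0.3484)]
         = -0.30478256 / 0.87861744 = -0.346889.
  Update: phi_21 = phi_11 - phi_22 phi_11 = -0.3484 - (-0.346889)(-0.3484) = -0.469256.
Step k = 3:
  phi_33 = [rho(3) - phi_21 rho(2) - phi_22 rho(1)] / [1 - phi_21 rho(1) - phi_22 rho(2)]
    numerator   = 0.3498 - (-0.469256)(-0.1834) - (-0.346889)(-0.3484) = 0.14288238
    denominator = 1 - (-0.469256)(-0.3484) - (-0.346889)(-0.1834) = 0.77289178
  phi_33 = 0.14288238 / 0.77289178 = 0.1849.
Therefore phi_{33} = 0.1849.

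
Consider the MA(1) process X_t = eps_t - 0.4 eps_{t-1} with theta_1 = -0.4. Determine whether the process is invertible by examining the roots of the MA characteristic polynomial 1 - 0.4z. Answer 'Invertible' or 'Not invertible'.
\text{Invertible}

The MA(q) characteristic polynomial is P(z) = 1 - 0.4z.
Invertibility requires all roots to lie outside the unit circle, i.e. |z| > 1 for every root.
This is linear in z: 1 + (-0.4) z = 0  =>  z = -1/(-0.4) = 2.5,  |z| = 2.5.
Moduli of all roots: 2.5000.
All moduli strictly greater than 1? Yes.
Verdict: Invertible.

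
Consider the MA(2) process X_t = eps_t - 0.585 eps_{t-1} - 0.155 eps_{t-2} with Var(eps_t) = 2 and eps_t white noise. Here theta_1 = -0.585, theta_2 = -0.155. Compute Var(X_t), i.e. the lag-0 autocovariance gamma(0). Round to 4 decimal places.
\gamma(0) = 2.7325

For an MA(q) process X_t = eps_t + sum_i theta_i eps_{t-i} with
Var(eps_t) = sigma^2, the variance is
  gamma(0) = sigma^2 * (1 + sum_i theta_i^2).
  sum_i theta_i^2 = (-0.585)^2 + (-0.155)^2 = 0.342225 + 0.024025 = 0.36625.
  gamma(0) = 2 * (1 + 0.36625) = 2 * 1.36625 = 2.7325.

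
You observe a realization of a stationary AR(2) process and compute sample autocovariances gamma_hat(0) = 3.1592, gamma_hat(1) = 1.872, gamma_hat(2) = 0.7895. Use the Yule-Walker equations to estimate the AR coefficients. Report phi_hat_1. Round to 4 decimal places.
\hat\phi_{1} = 0.6850

The Yule-Walker equations for an AR(p) process read, in matrix form,
  Gamma_p phi = r_p,   with   (Gamma_p)_{ij} = gamma(|i - j|),
                       (r_p)_i = gamma(i),   i,j = 1..p.
Substitute the sample gammas (Toeplitz matrix and right-hand side of size 2):
  Gamma_p = [[3.1592, 1.872], [1.872, 3.1592]]
  r_p     = [1.872, 0.7895]
Written out:
  3.1592 phi_1 + 1.872 phi_2 = 1.872
  1.872 phi_1 + 3.1592 phi_2 = 0.7895
Solve by Cramer's rule:
  det = gamma(0)^2 - gamma(1)^2 = (3.1592)^2 - (1.872)^2 = 9.98054464 - 3.504384 = 6.47616064
  phi_hat_1 = [gamma(1) gamma(0) - gamma(1) gamma(2)] / det = [(1.872)(3.1592) - (1.872)(0.7895)] / 6.47616064 = 4.4360784 / 6.47616064 = 0.685
  phi_hat_2 = [gamma(0) gamma(2) - gamma(1)^2] / det = [(3.1592)(0.7895) - (1.872)^2] / 6.47616064 = -1.0101956 / 6.47616064 = -0.156
So phi_hat = [0.6850, -0.1560].
Therefore phi_hat_1 = 0.6850.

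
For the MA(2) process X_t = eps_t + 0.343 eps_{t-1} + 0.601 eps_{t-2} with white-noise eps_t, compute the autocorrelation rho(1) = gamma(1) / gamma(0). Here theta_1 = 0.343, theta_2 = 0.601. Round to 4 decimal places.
\rho(1) = 0.3713

For an MA(q) process with theta_0 = 1, the autocovariance is
  gamma(k) = sigma^2 * sum_{i=0..q-k} theta_i * theta_{i+k},
and rho(k) = gamma(k) / gamma(0). Sigma^2 cancels.
  numerator   = (1)*(0.343) + (0.343)*(0.601) = 0.549143.
  denominator = (1)^2 + (0.343)^2 + (0.601)^2 = 1.47885.
  rho(1) = 0.549143 / 1.47885 = 0.3713.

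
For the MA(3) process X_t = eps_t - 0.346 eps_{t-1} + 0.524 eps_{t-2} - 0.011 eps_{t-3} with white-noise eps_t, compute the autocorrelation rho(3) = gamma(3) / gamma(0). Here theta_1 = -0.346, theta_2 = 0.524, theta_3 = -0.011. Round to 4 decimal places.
\rho(3) = -0.0079

For an MA(q) process with theta_0 = 1, the autocovariance is
  gamma(k) = sigma^2 * sum_{i=0..q-k} theta_i * theta_{i+k},
and rho(k) = gamma(k) / gamma(0). Sigma^2 cancels.
  numerator   = (1)*(-0.011) = -0.011.
  denominator = (1)^2 + (-0.346)^2 + (0.524)^2 + (-0.011)^2 = 1.394413.
  rho(3) = -0.011 / 1.394413 = -0.0079.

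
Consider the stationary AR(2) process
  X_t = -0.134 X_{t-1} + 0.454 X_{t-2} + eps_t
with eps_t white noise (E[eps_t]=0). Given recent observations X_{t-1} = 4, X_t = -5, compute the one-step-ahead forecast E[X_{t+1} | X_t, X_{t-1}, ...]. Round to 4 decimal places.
E[X_{t+1} \mid \mathcal F_t] = 2.4860

For an AR(p) model X_t = c + sum_i phi_i X_{t-i} + eps_t, the
one-step-ahead conditional mean is
  E[X_{t+1} | X_t, ...] = c + sum_i phi_i X_{t+1-i}.
Substitute known values:
  E[X_{t+1} | ...] = (-0.134) * (-5) + (0.454) * (4)
                   = 2.4860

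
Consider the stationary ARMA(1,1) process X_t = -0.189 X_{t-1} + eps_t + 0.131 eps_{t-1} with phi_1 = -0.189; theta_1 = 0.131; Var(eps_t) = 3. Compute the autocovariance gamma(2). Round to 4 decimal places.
\gamma(2) = 0.0333

Multiply the model equation by X_{t-k} and take expectations. With theta_0 = psi_0 = 1 and psi_j the MA(infinity) weights, this gives
  gamma(k) - sum_i phi_i gamma(k-i) = c_k,
  c_k = sigma^2 * sum_{j=k..q} theta_j psi_{j-k}   (c_k = 0 for k > q),
using gamma(-m) = gamma(m).
psi-weights needed (psi_j = theta_j + sum_i phi_i psi_{j-i}):
  psi_1 = theta_1 + phi_1 = 0.131 + (-0.189) = -0.058
Right-hand sides:
  c_0 = sigma^2 (1 + theta_1 psi_1) = 3 * (1 + (0.131)(-0.058)) = 3 * 0.992402 = 2.977206
  c_1 = sigma^2 theta_1 = 3 * (0.131) = 0.393
  c_2 = 0
Equations for k = 0 and k = 1 (AR order 1):
  gamma(0) = phi_1 gamma(1) + c_0
  gamma(1) = phi_1 gamma(0) + c_1
Substituting the second into the first: gamma(0) (1 - phi_1^2) = c_0 + phi_1 c_1, so
  gamma(0) = (c_0 + phi_1 c_1) / (1 - phi_1^2) = (2.977206 + (-0.189)(0.393)) / (1 - (-0.189)^2) = 2.902929 / 0.964279 = 3.010466.
  gamma(1) = phi_1 gamma(0) + c_1 = (-0.189)(3.010466) + (0.393) = -0.175978.
For k = 2 (> q): gamma(2) = phi_1 gamma(1) = (-0.189)(-0.175978) = 0.03326.
Therefore gamma(2) = 0.0333 (to 4 decimal places).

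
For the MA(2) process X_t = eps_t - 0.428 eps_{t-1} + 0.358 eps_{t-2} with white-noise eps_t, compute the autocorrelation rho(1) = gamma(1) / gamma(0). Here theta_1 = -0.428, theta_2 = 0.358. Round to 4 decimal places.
\rho(1) = -0.4432

For an MA(q) process with theta_0 = 1, the autocovariance is
  gamma(k) = sigma^2 * sum_{i=0..q-k} theta_i * theta_{i+k},
and rho(k) = gamma(k) / gamma(0). Sigma^2 cancels.
  numerator   = (1)*(-0.428) + (-0.428)*(0.358) = -0.581224.
  denominator = (1)^2 + (-0.428)^2 + (0.358)^2 = 1.311348.
  rho(1) = -0.581224 / 1.311348 = -0.4432.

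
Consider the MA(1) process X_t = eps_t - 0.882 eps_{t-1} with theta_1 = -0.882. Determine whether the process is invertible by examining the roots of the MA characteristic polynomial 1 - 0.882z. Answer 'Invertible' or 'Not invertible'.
\text{Invertible}

The MA(q) characteristic polynomial is P(z) = 1 - 0.882z.
Invertibility requires all roots to lie outside the unit circle, i.e. |z| > 1 for every root.
This is linear in z: 1 + (-0.882) z = 0  =>  z = -1/(-0.882) = 1.133787,  |z| = 1.133787.
Moduli of all roots: 1.1338.
All moduli strictly greater than 1? Yes.
Verdict: Invertible.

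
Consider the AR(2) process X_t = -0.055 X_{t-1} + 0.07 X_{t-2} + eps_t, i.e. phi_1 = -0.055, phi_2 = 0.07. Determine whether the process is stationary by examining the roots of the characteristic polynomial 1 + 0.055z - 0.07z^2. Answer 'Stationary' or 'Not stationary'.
\text{Stationary}

The AR(p) characteristic polynomial is P(z) = 1 + 0.055z - 0.07z^2.
Stationarity requires all roots to lie outside the unit circle, i.e. |z| > 1 for every root.
Set 1 + (0.055) z + (-0.07) z^2 = 0, i.e. a z^2 + b z + c = 0 with a = -0.07, b = 0.055, c = 1.
Discriminant D = b^2 - 4ac = (0.055)^2 - 4*(-0.07)*1 = 0.003025 - (-0.28) = 0.283025.
D >= 0, so the roots are real: z = (-b +/- sqrt(D)) / (2a) = (-0.055 +/- 0.532001) / (-0.14).
  z_1 = (-0.055 + 0.532001) / (-0.14) = -3.4071,   |z_1| = 3.4071.
  z_2 = (-0.055 - 0.532001) / (-0.14) = 4.1929,   |z_2| = 4.1929.
Moduli of all roots: 3.4071, 4.1929.
All moduli strictly greater than 1? Yes.
Verdict: Stationary.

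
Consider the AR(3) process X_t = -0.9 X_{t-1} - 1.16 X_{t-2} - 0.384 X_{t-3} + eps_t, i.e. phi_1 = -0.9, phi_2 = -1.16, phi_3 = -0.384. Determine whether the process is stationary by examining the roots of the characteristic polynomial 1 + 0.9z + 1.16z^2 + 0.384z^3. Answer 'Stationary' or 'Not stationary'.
\text{Stationary}

The AR(p) characteristic polynomial is P(z) = 1 + 0.9z + 1.16z^2 + 0.384z^3.
Stationarity requires all roots to lie outside the unit circle, i.e. |z| > 1 for every root.
Degree 3: look for a simple real root z0 first, then factor out (1 - z/z0) and solve the remaining quadratic.
Testing z0 = -2.5: P(-2.5) = 1 + (0.9)(-2.5) + (1.16)(-2.5)^2 + (0.384)(-2.5)^3
  = 1 + (-2.25) + (7.25) + (-6) = 0.  So z_0 = -2.5 is a root, |z_0| = 2.5.
Divide out the factor (1 + 0.4 z) = (1 - z/z0) (since 1/z0 = -0.4):
  P(z) = (1 + 0.4 z)(1 + (0.5) z + (0.96) z^2)
  [check: z-coef 0.5 - (-0.4) = 0.9; z^2-coef 0.96 - (-0.4)(0.5) = 1.16; z^3-coef -(-0.4)(0.96) = 0.384.]
Remaining roots from the quadratic factor 1 + (0.5) z + (0.96) z^2:
  Set 1 + (0.5) z + (0.96) z^2 = 0, i.e. a z^2 + b z + c = 0 with a = 0.96, b = 0.5, c = 1.
  Discriminant D = b^2 - 4ac = (0.5)^2 - 4*(0.96)*1 = 0.25 - (3.84) = -3.59.
  D < 0, so the roots are the complex-conjugate pair z = (-b +/- i sqrt(-D)) / (2a) = -0.2604 +/- 0.9868i.
  For a conjugate pair |z|^2 = z * conj(z) = (product of roots) = c/a = 1/(0.96) = 1.041667, so |z| = sqrt(1.041667) = 1.0206 for both roots.
Moduli of all roots: 2.5000, 1.0206, 1.0206.
All moduli strictly greater than 1? Yes.
Verdict: Stationary.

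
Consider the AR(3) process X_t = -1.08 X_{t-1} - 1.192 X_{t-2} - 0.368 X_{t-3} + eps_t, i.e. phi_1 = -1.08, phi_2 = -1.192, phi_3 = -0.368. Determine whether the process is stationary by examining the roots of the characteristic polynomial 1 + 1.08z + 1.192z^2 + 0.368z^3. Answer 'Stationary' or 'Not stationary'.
\text{Stationary}

The AR(p) characteristic polynomial is P(z) = 1 + 1.08z + 1.192z^2 + 0.368z^3.
Stationarity requires all roots to lie outside the unit circle, i.e. |z| > 1 for every root.
Degree 3: look for a simple real root z0 first, then factor out (1 - z/z0) and solve the remaining quadratic.
Testing z0 = -2.5: P(-2.5) = 1 + (1.08)(-2.5) + (1.192)(-2.5)^2 + (0.368)(-2.5)^3
  = 1 + (-2.7) + (7.45) + (-5.75) = 0.  So z_0 = -2.5 is a root, |z_0| = 2.5.
Divide out the factor (1 + 0.4 z) = (1 - z/z0) (since 1/z0 = -0.4):
  P(z) = (1 + 0.4 z)(1 + (0.68) z + (0.92) z^2)
  [check: z-coef 0.68 - (-0.4) = 1.08; z^2-coef 0.92 - (-0.4)(0.68) = 1.192; z^3-coef -(-0.4)(0.92) = 0.368.]
Remaining roots from the quadratic factor 1 + (0.68) z + (0.92) z^2:
  Set 1 + (0.68) z + (0.92) z^2 = 0, i.e. a z^2 + b z + c = 0 with a = 0.92, b = 0.68, c = 1.
  Discriminant D = b^2 - 4ac = (0.68)^2 - 4*(0.92)*1 = 0.4624 - (3.68) = -3.2176.
  D < 0, so the roots are the complex-conjugate pair z = (-b +/- i sqrt(-D)) / (2a) = -0.3696 +/- 0.9749i.
  For a conjugate pair |z|^2 = z * conj(z) = (product of roots) = c/a = 1/(0.92) = 1.086957, so |z| = sqrt(1.086957) = 1.0426 for both roots.
Moduli of all roots: 2.5000, 1.0426, 1.0426.
All moduli strictly greater than 1? Yes.
Verdict: Stationary.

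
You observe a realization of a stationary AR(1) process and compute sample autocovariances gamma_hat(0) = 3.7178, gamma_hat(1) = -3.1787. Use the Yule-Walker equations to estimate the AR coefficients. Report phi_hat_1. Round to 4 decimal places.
\hat\phi_{1} = -0.8550

The Yule-Walker equations for an AR(p) process read, in matrix form,
  Gamma_p phi = r_p,   with   (Gamma_p)_{ij} = gamma(|i - j|),
                       (r_p)_i = gamma(i),   i,j = 1..p.
Substitute the sample gammas (Toeplitz matrix and right-hand side of size 1):
  Gamma_p = [[3.7178]]
  r_p     = [-3.1787]
With p = 1 this is the single equation gamma(0) phi_1 = gamma(1):
  phi_hat_1 = gamma(1) / gamma(0) = -3.1787 / 3.7178 = -0.8550.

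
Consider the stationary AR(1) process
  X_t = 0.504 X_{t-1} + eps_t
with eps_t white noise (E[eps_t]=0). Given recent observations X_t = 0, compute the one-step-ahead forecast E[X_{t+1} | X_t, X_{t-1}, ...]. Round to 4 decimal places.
E[X_{t+1} \mid \mathcal F_t] = 0.0000

For an AR(p) model X_t = c + sum_i phi_i X_{t-i} + eps_t, the
one-step-ahead conditional mean is
  E[X_{t+1} | X_t, ...] = c + sum_i phi_i X_{t+1-i}.
Substitute known values:
  E[X_{t+1} | ...] = (0.504) * (0)
                   = 0.0000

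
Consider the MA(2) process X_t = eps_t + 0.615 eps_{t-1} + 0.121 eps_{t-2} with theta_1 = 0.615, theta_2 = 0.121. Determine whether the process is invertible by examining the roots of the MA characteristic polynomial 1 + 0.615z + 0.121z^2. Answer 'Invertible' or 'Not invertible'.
\text{Invertible}

The MA(q) characteristic polynomial is P(z) = 1 + 0.615z + 0.121z^2.
Invertibility requires all roots to lie outside the unit circle, i.e. |z| > 1 for every root.
Set 1 + (0.615) z + (0.121) z^2 = 0, i.e. a z^2 + b z + c = 0 with a = 0.121, b = 0.615, c = 1.
Discriminant D = b^2 - 4ac = (0.615)^2 - 4*(0.121)*1 = 0.378225 - (0.484) = -0.105775.
D < 0, so the roots are the complex-conjugate pair z = (-b +/- i sqrt(-D)) / (2a) = -2.5413 +/- 1.3439i.
For a conjugate pair |z|^2 = z * conj(z) = (product of roots) = c/a = 1/(0.121) = 8.264463, so |z| = sqrt(8.264463) = 2.8748 for both roots.
Moduli of all roots: 2.8748, 2.8748.
All moduli strictly greater than 1? Yes.
Verdict: Invertible.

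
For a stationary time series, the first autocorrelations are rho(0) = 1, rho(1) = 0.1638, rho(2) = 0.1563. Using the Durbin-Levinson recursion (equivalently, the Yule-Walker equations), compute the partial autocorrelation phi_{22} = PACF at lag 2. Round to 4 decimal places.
\phi_{22} = 0.1330

The PACF at lag k is phi_{kk}, the last component of the solution
to the Yule-Walker system G_k phi = r_k where
  (G_k)_{ij} = rho(|i - j|), (r_k)_i = rho(i), i,j = 1..k.
Equivalently, Durbin-Levinson gives phi_{kk} iteratively:
  phi_{11} = rho(1)
  phi_{kk} = [rho(k) - sum_{j=1..k-1} phi_{k-1,j} rho(k-j)]
            / [1 - sum_{j=1..k-1} phi_{k-1,j} rho(j)],
  phi_{k,j} = phi_{k-1,j} - phi_{kk} phi_{k-1,k-j},  j = 1..k-1.
Step k = 1:
  phi_11 = rho(1) = 0.1638.
Step k = 2:
  phi_22 = [rho(2) - phi_11 rho(1)] / [1 - phi_11 rho(1)] = [0.1563 - (0.1638)(0.1638)] / [1 - (0.1638)(0.1638)]
         = 0.12946956 / 0.97316956 = 0.133.
Therefore phi_{22} = 0.1330.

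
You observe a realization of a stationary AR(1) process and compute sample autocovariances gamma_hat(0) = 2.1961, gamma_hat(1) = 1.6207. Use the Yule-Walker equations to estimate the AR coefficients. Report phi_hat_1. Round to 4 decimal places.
\hat\phi_{1} = 0.7380

The Yule-Walker equations for an AR(p) process read, in matrix form,
  Gamma_p phi = r_p,   with   (Gamma_p)_{ij} = gamma(|i - j|),
                       (r_p)_i = gamma(i),   i,j = 1..p.
Substitute the sample gammas (Toeplitz matrix and right-hand side of size 1):
  Gamma_p = [[2.1961]]
  r_p     = [1.6207]
With p = 1 this is the single equation gamma(0) phi_1 = gamma(1):
  phi_hat_1 = gamma(1) / gamma(0) = 1.6207 / 2.1961 = 0.7380.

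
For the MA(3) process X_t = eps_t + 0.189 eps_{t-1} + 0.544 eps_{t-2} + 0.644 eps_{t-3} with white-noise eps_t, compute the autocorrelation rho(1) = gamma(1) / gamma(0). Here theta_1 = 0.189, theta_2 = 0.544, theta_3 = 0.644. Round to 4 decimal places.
\rho(1) = 0.3677

For an MA(q) process with theta_0 = 1, the autocovariance is
  gamma(k) = sigma^2 * sum_{i=0..q-k} theta_i * theta_{i+k},
and rho(k) = gamma(k) / gamma(0). Sigma^2 cancels.
  numerator   = (1)*(0.189) + (0.189)*(0.544) + (0.544)*(0.644) = 0.642152.
  denominator = (1)^2 + (0.189)^2 + (0.544)^2 + (0.644)^2 = 1.746393.
  rho(1) = 0.642152 / 1.746393 = 0.3677.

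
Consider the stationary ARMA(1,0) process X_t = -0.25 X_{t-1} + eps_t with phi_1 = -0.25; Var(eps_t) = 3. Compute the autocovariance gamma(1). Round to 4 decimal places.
\gamma(1) = -0.8000

Multiply the model equation by X_{t-k} and take expectations. With theta_0 = psi_0 = 1 and psi_j the MA(infinity) weights, this gives
  gamma(k) - sum_i phi_i gamma(k-i) = c_k,
  c_k = sigma^2 * sum_{j=k..q} theta_j psi_{j-k}   (c_k = 0 for k > q),
using gamma(-m) = gamma(m).
Pure AR (q = 0): c_0 = sigma^2 = 3, c_k = 0 for k >= 1.
Equations for k = 0 and k = 1 (AR order 1):
  gamma(0) = phi_1 gamma(1) + c_0
  gamma(1) = phi_1 gamma(0) + c_1
Substituting the second into the first: gamma(0) (1 - phi_1^2) = c_0 + phi_1 c_1, so
  gamma(0) = c_0 / (1 - phi_1^2) = 3 / (1 - (-0.25)^2) = 3 / 0.9375 = 3.2.
  gamma(1) = phi_1 gamma(0) = (-0.25)(3.2) = -0.8.
Therefore gamma(1) = -0.8000 (to 4 decimal places).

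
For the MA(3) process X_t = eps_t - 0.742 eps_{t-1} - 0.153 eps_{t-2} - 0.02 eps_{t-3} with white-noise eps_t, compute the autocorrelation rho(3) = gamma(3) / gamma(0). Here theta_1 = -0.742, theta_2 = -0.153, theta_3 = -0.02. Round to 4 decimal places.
\rho(3) = -0.0127

For an MA(q) process with theta_0 = 1, the autocovariance is
  gamma(k) = sigma^2 * sum_{i=0..q-k} theta_i * theta_{i+k},
and rho(k) = gamma(k) / gamma(0). Sigma^2 cancels.
  numerator   = (1)*(-0.02) = -0.02.
  denominator = (1)^2 + (-0.742)^2 + (-0.153)^2 + (-0.02)^2 = 1.574373.
  rho(3) = -0.02 / 1.574373 = -0.0127.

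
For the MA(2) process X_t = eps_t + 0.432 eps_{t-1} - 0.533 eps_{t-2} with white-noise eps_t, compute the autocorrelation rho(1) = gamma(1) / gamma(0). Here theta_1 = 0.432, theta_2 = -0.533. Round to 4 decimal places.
\rho(1) = 0.1372

For an MA(q) process with theta_0 = 1, the autocovariance is
  gamma(k) = sigma^2 * sum_{i=0..q-k} theta_i * theta_{i+k},
and rho(k) = gamma(k) / gamma(0). Sigma^2 cancels.
  numerator   = (1)*(0.432) + (0.432)*(-0.533) = 0.201744.
  denominator = (1)^2 + (0.432)^2 + (-0.533)^2 = 1.470713.
  rho(1) = 0.201744 / 1.470713 = 0.1372.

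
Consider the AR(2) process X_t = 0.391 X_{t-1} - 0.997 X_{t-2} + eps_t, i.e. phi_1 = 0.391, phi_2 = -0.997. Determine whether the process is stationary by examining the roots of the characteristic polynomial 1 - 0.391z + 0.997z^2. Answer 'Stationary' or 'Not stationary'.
\text{Stationary}

The AR(p) characteristic polynomial is P(z) = 1 - 0.391z + 0.997z^2.
Stationarity requires all roots to lie outside the unit circle, i.e. |z| > 1 for every root.
Set 1 + (-0.391) z + (0.997) z^2 = 0, i.e. a z^2 + b z + c = 0 with a = 0.997, b = -0.391, c = 1.
Discriminant D = b^2 - 4ac = (-0.391)^2 - 4*(0.997)*1 = 0.152881 - (3.988) = -3.835119.
D < 0, so the roots are the complex-conjugate pair z = (-b +/- i sqrt(-D)) / (2a) = 0.1961 +/- 0.9821i.
For a conjugate pair |z|^2 = z * conj(z) = (product of roots) = c/a = 1/(0.997) = 1.003009, so |z| = sqrt(1.003009) = 1.0015 for both roots.
Moduli of all roots: 1.0015, 1.0015.
All moduli strictly greater than 1? Yes.
Verdict: Stationary.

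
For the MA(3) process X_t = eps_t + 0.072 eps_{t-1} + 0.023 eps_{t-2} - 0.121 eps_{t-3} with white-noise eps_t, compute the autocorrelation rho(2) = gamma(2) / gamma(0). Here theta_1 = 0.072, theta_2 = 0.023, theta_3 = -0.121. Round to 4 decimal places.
\rho(2) = 0.0140

For an MA(q) process with theta_0 = 1, the autocovariance is
  gamma(k) = sigma^2 * sum_{i=0..q-k} theta_i * theta_{i+k},
and rho(k) = gamma(k) / gamma(0). Sigma^2 cancels.
  numerator   = (1)*(0.023) + (0.072)*(-0.121) = 0.014288.
  denominator = (1)^2 + (0.072)^2 + (0.023)^2 + (-0.121)^2 = 1.020354.
  rho(2) = 0.014288 / 1.020354 = 0.0140.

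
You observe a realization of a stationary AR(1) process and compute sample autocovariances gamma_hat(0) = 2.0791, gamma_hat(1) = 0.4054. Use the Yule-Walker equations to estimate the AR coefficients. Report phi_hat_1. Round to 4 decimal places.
\hat\phi_{1} = 0.1950

The Yule-Walker equations for an AR(p) process read, in matrix form,
  Gamma_p phi = r_p,   with   (Gamma_p)_{ij} = gamma(|i - j|),
                       (r_p)_i = gamma(i),   i,j = 1..p.
Substitute the sample gammas (Toeplitz matrix and right-hand side of size 1):
  Gamma_p = [[2.0791]]
  r_p     = [0.4054]
With p = 1 this is the single equation gamma(0) phi_1 = gamma(1):
  phi_hat_1 = gamma(1) / gamma(0) = 0.4054 / 2.0791 = 0.1950.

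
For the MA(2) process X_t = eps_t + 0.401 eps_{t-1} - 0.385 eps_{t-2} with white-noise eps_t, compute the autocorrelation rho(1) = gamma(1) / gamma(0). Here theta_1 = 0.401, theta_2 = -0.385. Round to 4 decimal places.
\rho(1) = 0.1884

For an MA(q) process with theta_0 = 1, the autocovariance is
  gamma(k) = sigma^2 * sum_{i=0..q-k} theta_i * theta_{i+k},
and rho(k) = gamma(k) / gamma(0). Sigma^2 cancels.
  numerator   = (1)*(0.401) + (0.401)*(-0.385) = 0.246615.
  denominator = (1)^2 + (0.401)^2 + (-0.385)^2 = 1.309026.
  rho(1) = 0.246615 / 1.309026 = 0.1884.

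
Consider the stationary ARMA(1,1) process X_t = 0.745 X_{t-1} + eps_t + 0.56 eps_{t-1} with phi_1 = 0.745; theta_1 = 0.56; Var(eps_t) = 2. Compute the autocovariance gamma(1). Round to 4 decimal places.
\gamma(1) = 8.3126

Multiply the model equation by X_{t-k} and take expectations. With theta_0 = psi_0 = 1 and psi_j the MA(infinity) weights, this gives
  gamma(k) - sum_i phi_i gamma(k-i) = c_k,
  c_k = sigma^2 * sum_{j=k..q} theta_j psi_{j-k}   (c_k = 0 for k > q),
using gamma(-m) = gamma(m).
psi-weights needed (psi_j = theta_j + sum_i phi_i psi_{j-i}):
  psi_1 = theta_1 + phi_1 = 0.56 + (0.745) = 1.305
Right-hand sides:
  c_0 = sigma^2 (1 + theta_1 psi_1) = 2 * (1 + (0.56)(1.305)) = 2 * 1.7308 = 3.4616
  c_1 = sigma^2 theta_1 = 2 * (0.56) = 1.12
  c_2 = 0
Equations for k = 0 and k = 1 (AR order 1):
  gamma(0) = phi_1 gamma(1) + c_0
  gamma(1) = phi_1 gamma(0) + c_1
Substituting the second into the first: gamma(0) (1 - phi_1^2) = c_0 + phi_1 c_1, so
  gamma(0) = (c_0 + phi_1 c_1) / (1 - phi_1^2) = (3.4616 + (0.745)(1.12)) / (1 - (0.745)^2) = 4.296 / 0.444975 = 9.654475.
  gamma(1) = phi_1 gamma(0) + c_1 = (0.745)(9.654475) + (1.12) = 8.312584.
Therefore gamma(1) = 8.3126 (to 4 decimal places).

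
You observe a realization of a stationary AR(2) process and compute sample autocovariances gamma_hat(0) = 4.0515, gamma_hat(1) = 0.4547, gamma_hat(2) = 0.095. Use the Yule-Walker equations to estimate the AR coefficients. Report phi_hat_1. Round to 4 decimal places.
\hat\phi_{1} = 0.1110

The Yule-Walker equations for an AR(p) process read, in matrix form,
  Gamma_p phi = r_p,   with   (Gamma_p)_{ij} = gamma(|i - j|),
                       (r_p)_i = gamma(i),   i,j = 1..p.
Substitute the sample gammas (Toeplitz matrix and right-hand side of size 2):
  Gamma_p = [[4.0515, 0.4547], [0.4547, 4.0515]]
  r_p     = [0.4547, 0.095]
Written out:
  4.0515 phi_1 + 0.4547 phi_2 = 0.4547
  0.4547 phi_1 + 4.0515 phi_2 = 0.095
Solve by Cramer's rule:
  det = gamma(0)^2 - gamma(1)^2 = (4.0515)^2 - (0.4547)^2 = 16.41465225 - 0.20675209 = 16.20790016
  phi_hat_1 = [gamma(1) gamma(0) - gamma(1) gamma(2)] / det = [(0.4547)(4.0515) - (0.4547)(0.095)] / 16.20790016 = 1.79902055 / 16.20790016 = 0.111
  phi_hat_2 = [gamma(0) gamma(2) - gamma(1)^2] / det = [(4.0515)(0.095) - (0.4547)^2] / 16.20790016 = 0.17814041 / 16.20790016 = 0.011
So phi_hat = [0.1110, 0.0110].
Therefore phi_hat_1 = 0.1110.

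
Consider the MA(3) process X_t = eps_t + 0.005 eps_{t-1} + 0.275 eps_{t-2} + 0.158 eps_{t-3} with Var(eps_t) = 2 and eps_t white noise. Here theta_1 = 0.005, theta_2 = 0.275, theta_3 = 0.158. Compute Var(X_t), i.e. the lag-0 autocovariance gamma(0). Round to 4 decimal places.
\gamma(0) = 2.2012

For an MA(q) process X_t = eps_t + sum_i theta_i eps_{t-i} with
Var(eps_t) = sigma^2, the variance is
  gamma(0) = sigma^2 * (1 + sum_i theta_i^2).
  sum_i theta_i^2 = (0.005)^2 + (0.275)^2 + (0.158)^2 = 0.000025 + 0.075625 + 0.024964 = 0.100614.
  gamma(0) = 2 * (1 + 0.100614) = 2 * 1.100614 = 2.201228, which rounds to 2.2012.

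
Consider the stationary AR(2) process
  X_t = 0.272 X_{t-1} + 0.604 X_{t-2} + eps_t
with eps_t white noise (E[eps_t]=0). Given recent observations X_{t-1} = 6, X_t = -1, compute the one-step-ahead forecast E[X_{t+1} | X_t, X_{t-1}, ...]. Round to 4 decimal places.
E[X_{t+1} \mid \mathcal F_t] = 3.3520

For an AR(p) model X_t = c + sum_i phi_i X_{t-i} + eps_t, the
one-step-ahead conditional mean is
  E[X_{t+1} | X_t, ...] = c + sum_i phi_i X_{t+1-i}.
Substitute known values:
  E[X_{t+1} | ...] = (0.272) * (-1) + (0.604) * (6)
                   = 3.3520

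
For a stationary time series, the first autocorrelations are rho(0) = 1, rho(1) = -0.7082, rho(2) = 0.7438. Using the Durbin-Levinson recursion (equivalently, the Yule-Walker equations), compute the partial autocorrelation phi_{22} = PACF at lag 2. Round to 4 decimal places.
\phi_{22} = 0.4860

The PACF at lag k is phi_{kk}, the last component of the solution
to the Yule-Walker system G_k phi = r_k where
  (G_k)_{ij} = rho(|i - j|), (r_k)_i = rho(i), i,j = 1..k.
Equivalently, Durbin-Levinson gives phi_{kk} iteratively:
  phi_{11} = rho(1)
  phi_{kk} = [rho(k) - sum_{j=1..k-1} phi_{k-1,j} rho(k-j)]
            / [1 - sum_{j=1..k-1} phi_{k-1,j} rho(j)],
  phi_{k,j} = phi_{k-1,j} - phi_{kk} phi_{k-1,k-j},  j = 1..k-1.
Step k = 1:
  phi_11 = rho(1) = -0.7082.
Step k = 2:
  phi_22 = [rho(2) - phi_11 rho(1)] / [1 - phi_11 rho(1)] = [0.7438 - (-0.7082)(-0.7082)] / [1 - (-0.7082)(-0.7082)]
         = 0.24225276 / 0.49845276 = 0.486.
Therefore phi_{22} = 0.4860.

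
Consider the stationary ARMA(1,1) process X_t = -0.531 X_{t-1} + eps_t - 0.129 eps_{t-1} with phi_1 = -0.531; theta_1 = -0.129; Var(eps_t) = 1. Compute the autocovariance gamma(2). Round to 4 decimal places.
\gamma(2) = 0.5215

Multiply the model equation by X_{t-k} and take expectations. With theta_0 = psi_0 = 1 and psi_j the MA(infinity) weights, this gives
  gamma(k) - sum_i phi_i gamma(k-i) = c_k,
  c_k = sigma^2 * sum_{j=k..q} theta_j psi_{j-k}   (c_k = 0 for k > q),
using gamma(-m) = gamma(m).
psi-weights needed (psi_j = theta_j + sum_i phi_i psi_{j-i}):
  psi_1 = theta_1 + phi_1 = -0.129 + (-0.531) = -0.66
Right-hand sides:
  c_0 = sigma^2 (1 + theta_1 psi_1) = 1 * (1 + (-0.129)(-0.66)) = 1 * 1.08514 = 1.08514
  c_1 = sigma^2 theta_1 = 1 * (-0.129) = -0.129
  c_2 = 0
Equations for k = 0 and k = 1 (AR order 1):
  gamma(0) = phi_1 gamma(1) + c_0
  gamma(1) = phi_1 gamma(0) + c_1
Substituting the second into the first: gamma(0) (1 - phi_1^2) = c_0 + phi_1 c_1, so
  gamma(0) = (c_0 + phi_1 c_1) / (1 - phi_1^2) = (1.08514 + (-0.531)(-0.129)) / (1 - (-0.531)^2) = 1.153639 / 0.718039 = 1.606652.
  gamma(1) = phi_1 gamma(0) + c_1 = (-0.531)(1.606652) + (-0.129) = -0.982132.
For k = 2 (> q): gamma(2) = phi_1 gamma(1) = (-0.531)(-0.982132) = 0.521512.
Therefore gamma(2) = 0.5215 (to 4 decimal places).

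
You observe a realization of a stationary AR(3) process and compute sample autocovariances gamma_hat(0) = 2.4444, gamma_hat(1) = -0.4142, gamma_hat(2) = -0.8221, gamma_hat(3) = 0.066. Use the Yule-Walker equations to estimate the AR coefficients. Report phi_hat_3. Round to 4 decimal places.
\hat\phi_{3} = -0.1380

The Yule-Walker equations for an AR(p) process read, in matrix form,
  Gamma_p phi = r_p,   with   (Gamma_p)_{ij} = gamma(|i - j|),
                       (r_p)_i = gamma(i),   i,j = 1..p.
Substitute the sample gammas (Toeplitz matrix and right-hand side of size 3):
  Gamma_p = [[2.4444, -0.4142, -0.8221], [-0.4142, 2.4444, -0.4142], [-0.8221, -0.4142, 2.4444]]
  r_p     = [-0.4142, -0.8221, 0.066]
Written out (R1..R3):
  (R1) 2.4444 phi_1 - 0.4142 phi_2 - 0.8221 phi_3 = -0.4142
  (R2) -0.4142 phi_1 + 2.4444 phi_2 - 0.4142 phi_3 = -0.8221
  (R3) -0.8221 phi_1 - 0.4142 phi_2 + 2.4444 phi_3 = 0.066
Gaussian elimination:
  R2 <- R2 - (-0.4142/2.4444) R1 = R2 - (-0.169449) R1:  2.374214 phi_2 - 0.553504 phi_3 = -0.892286
  R3 <- R3 - (-0.8221/2.4444) R1 = R3 - (-0.33632) R1:  -0.553504 phi_2 + 2.167912 phi_3 = -0.073304
  R3 <- R3 - (-0.553504/2.374214) R2 = R3 - (-0.233131) R2:  2.038873 phi_3 = -0.281323
Back-substitution:
  phi_hat_3 = -0.281323 / 2.038873 = -0.13798
  phi_hat_2 = (-0.892286 - (-0.553504)(-0.13798)) / 2.374214 = -0.407991
  phi_hat_1 = (-0.4142 - (-0.4142)(-0.407991) - (-0.8221)(-0.13798)) / 2.4444 = -0.284987
So phi_hat = [-0.2850, -0.4080, -0.1380].
Therefore phi_hat_3 = -0.1380.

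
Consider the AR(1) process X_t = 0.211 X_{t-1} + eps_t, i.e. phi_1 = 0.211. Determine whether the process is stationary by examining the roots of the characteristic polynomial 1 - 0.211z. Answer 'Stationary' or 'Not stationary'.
\text{Stationary}

The AR(p) characteristic polynomial is P(z) = 1 - 0.211z.
Stationarity requires all roots to lie outside the unit circle, i.e. |z| > 1 for every root.
This is linear in z: 1 + (-0.211) z = 0  =>  z = -1/(-0.211) = 4.739336,  |z| = 4.739336.
Moduli of all roots: 4.7393.
All moduli strictly greater than 1? Yes.
Verdict: Stationary.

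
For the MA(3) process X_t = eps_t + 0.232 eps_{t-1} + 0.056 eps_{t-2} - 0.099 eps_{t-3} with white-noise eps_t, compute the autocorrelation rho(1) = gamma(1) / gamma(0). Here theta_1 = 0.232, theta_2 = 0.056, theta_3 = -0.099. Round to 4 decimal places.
\rho(1) = 0.2245

For an MA(q) process with theta_0 = 1, the autocovariance is
  gamma(k) = sigma^2 * sum_{i=0..q-k} theta_i * theta_{i+k},
and rho(k) = gamma(k) / gamma(0). Sigma^2 cancels.
  numerator   = (1)*(0.232) + (0.232)*(0.056) + (0.056)*(-0.099) = 0.239448.
  denominator = (1)^2 + (0.232)^2 + (0.056)^2 + (-0.099)^2 = 1.066761.
  rho(1) = 0.239448 / 1.066761 = 0.2245.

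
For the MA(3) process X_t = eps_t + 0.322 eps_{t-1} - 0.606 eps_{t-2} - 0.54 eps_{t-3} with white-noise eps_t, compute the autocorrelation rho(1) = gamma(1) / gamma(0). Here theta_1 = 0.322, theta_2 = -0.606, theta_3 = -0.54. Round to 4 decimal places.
\rho(1) = 0.2576

For an MA(q) process with theta_0 = 1, the autocovariance is
  gamma(k) = sigma^2 * sum_{i=0..q-k} theta_i * theta_{i+k},
and rho(k) = gamma(k) / gamma(0). Sigma^2 cancels.
  numerator   = (1)*(0.322) + (0.322)*(-0.606) + (-0.606)*(-0.54) = 0.454108.
  denominator = (1)^2 + (0.322)^2 + (-0.606)^2 + (-0.54)^2 = 1.76252.
  rho(1) = 0.454108 / 1.76252 = 0.2576.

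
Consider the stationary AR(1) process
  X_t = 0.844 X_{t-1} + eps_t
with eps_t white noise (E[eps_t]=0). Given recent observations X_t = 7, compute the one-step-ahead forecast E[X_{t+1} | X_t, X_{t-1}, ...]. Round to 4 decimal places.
E[X_{t+1} \mid \mathcal F_t] = 5.9080

For an AR(p) model X_t = c + sum_i phi_i X_{t-i} + eps_t, the
one-step-ahead conditional mean is
  E[X_{t+1} | X_t, ...] = c + sum_i phi_i X_{t+1-i}.
Substitute known values:
  E[X_{t+1} | ...] = (0.844) * (7)
                   = 5.9080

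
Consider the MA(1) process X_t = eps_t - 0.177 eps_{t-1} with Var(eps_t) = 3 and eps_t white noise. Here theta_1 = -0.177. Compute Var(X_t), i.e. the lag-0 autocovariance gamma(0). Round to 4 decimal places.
\gamma(0) = 3.0940

For an MA(q) process X_t = eps_t + sum_i theta_i eps_{t-i} with
Var(eps_t) = sigma^2, the variance is
  gamma(0) = sigma^2 * (1 + sum_i theta_i^2).
  sum_i theta_i^2 = (-0.177)^2 = 0.031329.
  gamma(0) = 3 * (1 + 0.031329) = 3 * 1.031329 = 3.093987, which rounds to 3.0940.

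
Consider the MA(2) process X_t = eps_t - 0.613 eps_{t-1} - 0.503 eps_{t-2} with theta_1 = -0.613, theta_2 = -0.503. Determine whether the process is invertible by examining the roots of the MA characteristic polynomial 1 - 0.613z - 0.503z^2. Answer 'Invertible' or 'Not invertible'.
\text{Not invertible}

The MA(q) characteristic polynomial is P(z) = 1 - 0.613z - 0.503z^2.
Invertibility requires all roots to lie outside the unit circle, i.e. |z| > 1 for every root.
Set 1 + (-0.613) z + (-0.503) z^2 = 0, i.e. a z^2 + b z + c = 0 with a = -0.503, b = -0.613, c = 1.
Discriminant D = b^2 - 4ac = (-0.613)^2 - 4*(-0.503)*1 = 0.375769 - (-2.012) = 2.387769.
D >= 0, so the roots are real: z = (-b +/- sqrt(D)) / (2a) = (0.613 +/- 1.545241) / (-1.006).
  z_1 = (0.613 + 1.545241) / (-1.006) = -2.1454,   |z_1| = 2.1454.
  z_2 = (0.613 - 1.545241) / (-1.006) = 0.9267,   |z_2| = 0.9267.
Moduli of all roots: 2.1454, 0.9267.
All moduli strictly greater than 1? No.
Verdict: Not invertible.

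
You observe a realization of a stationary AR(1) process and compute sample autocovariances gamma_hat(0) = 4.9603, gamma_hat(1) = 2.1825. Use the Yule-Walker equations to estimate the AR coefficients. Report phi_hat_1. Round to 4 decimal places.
\hat\phi_{1} = 0.4400

The Yule-Walker equations for an AR(p) process read, in matrix form,
  Gamma_p phi = r_p,   with   (Gamma_p)_{ij} = gamma(|i - j|),
                       (r_p)_i = gamma(i),   i,j = 1..p.
Substitute the sample gammas (Toeplitz matrix and right-hand side of size 1):
  Gamma_p = [[4.9603]]
  r_p     = [2.1825]
With p = 1 this is the single equation gamma(0) phi_1 = gamma(1):
  phi_hat_1 = gamma(1) / gamma(0) = 2.1825 / 4.9603 = 0.4400.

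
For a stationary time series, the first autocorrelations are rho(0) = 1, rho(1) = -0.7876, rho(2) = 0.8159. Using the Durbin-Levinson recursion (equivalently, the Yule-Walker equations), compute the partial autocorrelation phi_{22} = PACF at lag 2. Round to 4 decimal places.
\phi_{22} = 0.5151

The PACF at lag k is phi_{kk}, the last component of the solution
to the Yule-Walker system G_k phi = r_k where
  (G_k)_{ij} = rho(|i - j|), (r_k)_i = rho(i), i,j = 1..k.
Equivalently, Durbin-Levinson gives phi_{kk} iteratively:
  phi_{11} = rho(1)
  phi_{kk} = [rho(k) - sum_{j=1..k-1} phi_{k-1,j} rho(k-j)]
            / [1 - sum_{j=1..k-1} phi_{k-1,j} rho(j)],
  phi_{k,j} = phi_{k-1,j} - phi_{kk} phi_{k-1,k-j},  j = 1..k-1.
Step k = 1:
  phi_11 = rho(1) = -0.7876.
Step k = 2:
  phi_22 = [rho(2) - phi_11 rho(1)] / [1 - phi_11 rho(1)] = [0.8159 - (-0.7876)(-0.7876)] / [1 - (-0.7876)(-0.7876)]
         = 0.19558624 / 0.37968624 = 0.5151.
Therefore phi_{22} = 0.5151.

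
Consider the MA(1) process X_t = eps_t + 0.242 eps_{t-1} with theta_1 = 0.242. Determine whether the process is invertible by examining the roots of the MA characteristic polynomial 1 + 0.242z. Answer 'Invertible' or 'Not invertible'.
\text{Invertible}

The MA(q) characteristic polynomial is P(z) = 1 + 0.242z.
Invertibility requires all roots to lie outside the unit circle, i.e. |z| > 1 for every root.
This is linear in z: 1 + (0.242) z = 0  =>  z = -1/(0.242) = -4.132231,  |z| = 4.132231.
Moduli of all roots: 4.1322.
All moduli strictly greater than 1? Yes.
Verdict: Invertible.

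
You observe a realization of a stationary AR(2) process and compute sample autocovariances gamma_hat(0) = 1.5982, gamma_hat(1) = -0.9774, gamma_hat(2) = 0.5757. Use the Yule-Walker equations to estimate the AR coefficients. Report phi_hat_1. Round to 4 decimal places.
\hat\phi_{1} = -0.6250

The Yule-Walker equations for an AR(p) process read, in matrix form,
  Gamma_p phi = r_p,   with   (Gamma_p)_{ij} = gamma(|i - j|),
                       (r_p)_i = gamma(i),   i,j = 1..p.
Substitute the sample gammas (Toeplitz matrix and right-hand side of size 2):
  Gamma_p = [[1.5982, -0.9774], [-0.9774, 1.5982]]
  r_p     = [-0.9774, 0.5757]
Written out:
  1.5982 phi_1 - 0.9774 phi_2 = -0.9774
  -0.9774 phi_1 + 1.5982 phi_2 = 0.5757
Solve by Cramer's rule:
  det = gamma(0)^2 - gamma(1)^2 = (1.5982)^2 - (-0.9774)^2 = 2.55424324 - 0.95531076 = 1.59893248
  phi_hat_1 = [gamma(1) gamma(0) - gamma(1) gamma(2)] / det = [(-0.9774)(1.5982) - (-0.9774)(0.5757)] / 1.59893248 = -0.9993915 / 1.59893248 = -0.625
  phi_hat_2 = [gamma(0) gamma(2) - gamma(1)^2] / det = [(1.5982)(0.5757) - (-0.9774)^2] / 1.59893248 = -0.03522702 / 1.59893248 = -0.022
So phi_hat = [-0.6250, -0.0220].
Therefore phi_hat_1 = -0.6250.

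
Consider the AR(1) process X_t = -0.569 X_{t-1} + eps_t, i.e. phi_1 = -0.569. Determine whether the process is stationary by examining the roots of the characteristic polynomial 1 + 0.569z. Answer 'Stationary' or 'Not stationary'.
\text{Stationary}

The AR(p) characteristic polynomial is P(z) = 1 + 0.569z.
Stationarity requires all roots to lie outside the unit circle, i.e. |z| > 1 for every root.
This is linear in z: 1 + (0.569) z = 0  =>  z = -1/(0.569) = -1.757469,  |z| = 1.757469.
Moduli of all roots: 1.7575.
All moduli strictly greater than 1? Yes.
Verdict: Stationary.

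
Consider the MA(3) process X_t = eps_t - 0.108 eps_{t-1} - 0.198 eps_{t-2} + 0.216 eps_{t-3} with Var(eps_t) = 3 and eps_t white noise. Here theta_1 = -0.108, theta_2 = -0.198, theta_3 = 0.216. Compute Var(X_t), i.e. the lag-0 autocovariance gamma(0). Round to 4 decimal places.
\gamma(0) = 3.2926

For an MA(q) process X_t = eps_t + sum_i theta_i eps_{t-i} with
Var(eps_t) = sigma^2, the variance is
  gamma(0) = sigma^2 * (1 + sum_i theta_i^2).
  sum_i theta_i^2 = (-0.108)^2 + (-0.198)^2 + (0.216)^2 = 0.011664 + 0.039204 + 0.046656 = 0.097524.
  gamma(0) = 3 * (1 + 0.097524) = 3 * 1.097524 = 3.292572, which rounds to 3.2926.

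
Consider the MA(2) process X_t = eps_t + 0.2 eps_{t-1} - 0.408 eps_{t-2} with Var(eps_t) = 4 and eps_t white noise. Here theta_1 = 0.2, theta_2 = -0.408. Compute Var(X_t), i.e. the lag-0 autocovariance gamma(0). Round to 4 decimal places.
\gamma(0) = 4.8259

For an MA(q) process X_t = eps_t + sum_i theta_i eps_{t-i} with
Var(eps_t) = sigma^2, the variance is
  gamma(0) = sigma^2 * (1 + sum_i theta_i^2).
  sum_i theta_i^2 = (0.2)^2 + (-0.408)^2 = 0.04 + 0.166464 = 0.206464.
  gamma(0) = 4 * (1 + 0.206464) = 4 * 1.206464 = 4.825856, which rounds to 4.8259.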